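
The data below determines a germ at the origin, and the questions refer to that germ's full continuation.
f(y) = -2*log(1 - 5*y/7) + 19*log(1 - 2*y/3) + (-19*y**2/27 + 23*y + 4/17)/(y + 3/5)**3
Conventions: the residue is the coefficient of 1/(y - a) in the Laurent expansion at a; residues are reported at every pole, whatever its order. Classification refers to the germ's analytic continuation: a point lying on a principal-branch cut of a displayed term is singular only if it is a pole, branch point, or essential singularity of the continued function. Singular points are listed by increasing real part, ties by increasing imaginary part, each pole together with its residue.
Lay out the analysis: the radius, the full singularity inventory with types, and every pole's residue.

Radius of convergence at 0: 3/5.
At -3/5: a pole of order 3; residue -19/27.
At 7/5: a logarithmic branch point.
At 3/2: a logarithmic branch point.

Denominator factor (y + 3/5)^3: pole of order 3 at -3/5, modulus 3/5.
Branch term (19)*log(1 - y/(3/2)): its argument vanishes at y = 3/2, a logarithmic branch point, modulus 3/2.
Branch term (-2)*log(1 - y/(7/5)): its argument vanishes at y = 7/5, a logarithmic branch point, modulus 7/5.
The radius of convergence is the smallest modulus among the singular points: 3/5.
The branch terms are analytic at -3/5 and contribute nothing to the residue; only the rational part matters.
At the order-3 pole -3/5 set g(y) = (y - (-3/5))^3*(rational part) = -19*y**2/27 + 23*y + 4/17.
Order-3 pole: residue = g''(a)/2; g''(-3/5) = -38/27, so the residue is -19/27.
List the singular points by increasing real part (a conjugate pair: the negative imaginary part first).


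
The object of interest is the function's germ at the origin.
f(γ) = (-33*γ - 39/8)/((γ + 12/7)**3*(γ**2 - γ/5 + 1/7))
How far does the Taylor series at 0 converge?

The radius of convergence is (1/7)*sqrt(7).

Denominator factor (γ**2 - γ/5 + 1/7): discriminant -93/175, complex-conjugate roots (1/10) + ((1/70)*sqrt(651))*i and (1/10) - ((1/70)*sqrt(651))*i; poles of order 1, moduli (1/7)*sqrt(7) and (1/7)*sqrt(7).
Denominator factor (γ + 12/7)^3: pole of order 3 at -12/7, modulus 12/7.
The radius of convergence is the smallest modulus among the singular points: (1/7)*sqrt(7).


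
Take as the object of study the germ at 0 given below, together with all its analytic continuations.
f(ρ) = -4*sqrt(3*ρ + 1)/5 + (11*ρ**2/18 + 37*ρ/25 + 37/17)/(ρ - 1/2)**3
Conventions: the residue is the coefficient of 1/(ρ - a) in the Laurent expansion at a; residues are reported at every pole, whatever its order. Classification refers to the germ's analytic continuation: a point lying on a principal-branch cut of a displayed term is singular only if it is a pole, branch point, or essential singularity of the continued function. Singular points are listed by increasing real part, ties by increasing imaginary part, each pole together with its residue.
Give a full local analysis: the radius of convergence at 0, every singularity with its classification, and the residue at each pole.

Denominator factor (ρ - 1/2)^3: pole of order 3 at 1/2, modulus 1/2.
Branch term (-4/5)*sqrt(1 - ρ/(-1/3)): its argument vanishes at ρ = -1/3, a square-root branch point, modulus 1/3.
The radius of convergence is the smallest modulus among the singular points: 1/3.
The branch term is analytic at 1/2 and contributes nothing to the residue; only the rational part matters.
At the order-3 pole 1/2 set g(ρ) = (ρ - (1/2))^3*(rational part) = 11*ρ**2/18 + 37*ρ/25 + 37/17.
Order-3 pole: residue = g''(a)/2; g''(1/2) = 11/9, so the residue is 11/18.
List the singular points by increasing real part (a conjugate pair: the negative imaginary part first).

Radius of convergence at 0: 1/3.
At -1/3: an algebraic (square-root) branch point.
At 1/2: a pole of order 3; residue 11/18.


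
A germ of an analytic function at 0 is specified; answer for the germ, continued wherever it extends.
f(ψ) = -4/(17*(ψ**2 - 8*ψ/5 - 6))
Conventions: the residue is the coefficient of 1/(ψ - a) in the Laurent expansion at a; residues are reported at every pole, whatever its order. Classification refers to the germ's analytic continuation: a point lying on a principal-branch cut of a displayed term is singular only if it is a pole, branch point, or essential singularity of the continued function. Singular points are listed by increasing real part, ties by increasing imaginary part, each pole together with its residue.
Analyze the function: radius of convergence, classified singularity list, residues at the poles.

Radius of convergence at 0: -4/5 + (1/5)*sqrt(166).
At 4/5 - (1/5)*sqrt(166): a pole of order 1; residue (5/1411)*sqrt(166).
At 4/5 + (1/5)*sqrt(166): a pole of order 1; residue -(5/1411)*sqrt(166).

Denominator factor (ψ**2 - 8*ψ/5 - 6): discriminant 664/25, real irrational roots 4/5 + (1/5)*sqrt(166) and 4/5 - (1/5)*sqrt(166); poles of order 1, moduli 4/5 + (1/5)*sqrt(166) and -4/5 + (1/5)*sqrt(166).
The radius of convergence is the smallest modulus among the singular points: -4/5 + (1/5)*sqrt(166).
The factor ψ**2 - 8*ψ/5 - 6 splits as (ψ - a)(ψ - a') with a = 4/5 - (1/5)*sqrt(166), a' = 4/5 + (1/5)*sqrt(166). At the order-1 pole a set g(ψ) = (ψ - a)*f(ψ) = [-4/17] / (ψ - a').
Simple pole: residue = g(a) at a = 4/5 - (1/5)*sqrt(166), which is (5/1411)*sqrt(166).
The factor ψ**2 - 8*ψ/5 - 6 splits as (ψ - a)(ψ - a') with a = 4/5 + (1/5)*sqrt(166), a' = 4/5 - (1/5)*sqrt(166). At the order-1 pole a set g(ψ) = (ψ - a)*f(ψ) = [-4/17] / (ψ - a').
Simple pole: residue = g(a) at a = 4/5 + (1/5)*sqrt(166), which is -(5/1411)*sqrt(166).
List the singular points by increasing real part (a conjugate pair: the negative imaginary part first).


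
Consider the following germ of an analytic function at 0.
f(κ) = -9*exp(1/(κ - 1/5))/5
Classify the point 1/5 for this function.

The point is an essential singularity.

The exponent 1/(κ - (1/5)) has a pole at 1/5, so exp(1/(κ - (1/5))) takes every nonzero value near it: an essential singularity (not a pole of any order).


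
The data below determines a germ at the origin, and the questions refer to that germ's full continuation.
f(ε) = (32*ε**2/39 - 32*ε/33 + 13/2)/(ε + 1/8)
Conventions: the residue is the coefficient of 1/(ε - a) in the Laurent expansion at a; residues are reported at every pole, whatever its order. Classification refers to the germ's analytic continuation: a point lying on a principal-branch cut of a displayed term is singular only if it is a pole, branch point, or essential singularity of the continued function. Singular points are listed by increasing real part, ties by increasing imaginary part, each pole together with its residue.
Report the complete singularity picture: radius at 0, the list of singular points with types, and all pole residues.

Radius of convergence at 0: 1/8.
At -1/8: a pole of order 1; residue 2846/429.

Denominator factor (ε + 1/8): pole of order 1 at -1/8, modulus 1/8.
The radius of convergence is the smallest modulus among the singular points: 1/8.
At the order-1 pole -1/8 set g(ε) = (ε - (-1/8))*f(ε) = 32*ε**2/39 - 32*ε/33 + 13/2.
Simple pole: residue = g(a) at a = -1/8, which is 2846/429.


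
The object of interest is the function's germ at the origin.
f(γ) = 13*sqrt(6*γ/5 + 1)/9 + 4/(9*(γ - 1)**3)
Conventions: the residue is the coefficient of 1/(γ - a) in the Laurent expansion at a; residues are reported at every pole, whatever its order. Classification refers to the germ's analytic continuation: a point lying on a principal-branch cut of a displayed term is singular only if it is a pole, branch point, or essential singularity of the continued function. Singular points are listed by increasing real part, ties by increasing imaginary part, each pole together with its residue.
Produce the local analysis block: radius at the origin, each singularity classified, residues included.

Radius of convergence at 0: 5/6.
At -5/6: an algebraic (square-root) branch point.
At 1: a pole of order 3; residue 0.

Denominator factor (γ - 1)^3: pole of order 3 at 1, modulus 1.
Branch term (13/9)*sqrt(1 - γ/(-5/6)): its argument vanishes at γ = -5/6, a square-root branch point, modulus 5/6.
The radius of convergence is the smallest modulus among the singular points: 5/6.
The branch term is analytic at 1 and contributes nothing to the residue; only the rational part matters.
At the order-3 pole 1 set g(γ) = (γ - (1))^3*(rational part) = 4/9.
Order-3 pole: residue = g''(a)/2; g''(1) = 0, so the residue is 0.
List the singular points by increasing real part (a conjugate pair: the negative imaginary part first).


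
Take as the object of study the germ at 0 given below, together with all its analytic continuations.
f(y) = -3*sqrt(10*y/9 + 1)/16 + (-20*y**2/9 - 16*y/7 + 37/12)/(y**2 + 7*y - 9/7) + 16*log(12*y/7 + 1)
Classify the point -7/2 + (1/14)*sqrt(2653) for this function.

The denominator factor y**2 + 7*y - 9/7 vanishes at -7/2 + (1/14)*sqrt(2653) and appears to the power 1; the numerator there equals -11647/252 + (418/441)*sqrt(2653), nonzero, and no other factor vanishes.
The branch terms are analytic at this point.
Hence a pole whose order is the multiplicity, 1.

The point is a pole of order 1.


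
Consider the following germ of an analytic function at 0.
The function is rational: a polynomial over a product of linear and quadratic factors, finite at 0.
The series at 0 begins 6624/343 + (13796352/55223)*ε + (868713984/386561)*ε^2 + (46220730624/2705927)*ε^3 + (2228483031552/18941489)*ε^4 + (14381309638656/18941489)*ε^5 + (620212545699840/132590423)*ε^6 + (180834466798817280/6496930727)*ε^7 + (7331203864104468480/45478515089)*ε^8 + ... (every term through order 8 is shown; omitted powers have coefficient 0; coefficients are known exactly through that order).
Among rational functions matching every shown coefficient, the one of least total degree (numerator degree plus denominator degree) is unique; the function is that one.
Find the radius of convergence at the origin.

The radius of convergence is -5/4 + (1/12)*sqrt(309).

No rational of total degree below 7 reproduces all 9 coefficients; solving the [1/6] Pade equations on them gives f(ε) = (-7*ε/23 - 23/6)/(ε**2 + 5*ε/2 - 7/12)**3, whose expansion matches every shown term.
Denominator factor (ε**2 + 5*ε/2 - 7/12)^3: discriminant 103/12, real irrational roots -5/4 + (1/12)*sqrt(309) and -5/4 - (1/12)*sqrt(309); poles of order 3, moduli -5/4 + (1/12)*sqrt(309) and 5/4 + (1/12)*sqrt(309).
The radius of convergence is the smallest modulus among the singular points: -5/4 + (1/12)*sqrt(309).


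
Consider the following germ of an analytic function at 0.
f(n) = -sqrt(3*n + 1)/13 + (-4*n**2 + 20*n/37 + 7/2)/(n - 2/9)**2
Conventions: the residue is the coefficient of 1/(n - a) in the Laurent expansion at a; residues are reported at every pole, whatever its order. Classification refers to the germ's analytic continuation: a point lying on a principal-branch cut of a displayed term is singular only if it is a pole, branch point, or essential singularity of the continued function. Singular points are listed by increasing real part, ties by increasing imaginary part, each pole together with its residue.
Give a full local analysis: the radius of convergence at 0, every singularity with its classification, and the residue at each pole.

Radius of convergence at 0: 2/9.
At -1/3: an algebraic (square-root) branch point.
At 2/9: a pole of order 2; residue -412/333.

Denominator factor (n - 2/9)^2: pole of order 2 at 2/9, modulus 2/9.
Branch term (-1/13)*sqrt(1 - n/(-1/3)): its argument vanishes at n = -1/3, a square-root branch point, modulus 1/3.
The radius of convergence is the smallest modulus among the singular points: 2/9.
The branch term is analytic at 2/9 and contributes nothing to the residue; only the rational part matters.
At the order-2 pole 2/9 set g(n) = (n - (2/9))^2*(rational part) = -4*n**2 + 20*n/37 + 7/2.
Order-2 pole: residue = g'(a); g'(2/9) = -412/333, so the residue is -412/333.
List the singular points by increasing real part (a conjugate pair: the negative imaginary part first).


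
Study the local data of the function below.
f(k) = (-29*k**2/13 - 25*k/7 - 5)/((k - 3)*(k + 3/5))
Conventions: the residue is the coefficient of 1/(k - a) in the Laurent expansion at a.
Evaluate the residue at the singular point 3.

At the order-1 pole 3 set g(k) = (k - (3))*f(k) = (-29*k**2/13 - 25*k/7 - 5)/(k + 3/5).
Simple pole: residue = g(a) at a = 3, which is -16285/1638.

The residue is -16285/1638.


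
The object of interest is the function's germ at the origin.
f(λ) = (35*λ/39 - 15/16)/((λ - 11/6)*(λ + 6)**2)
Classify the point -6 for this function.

The point is a pole of order 2.

The denominator factor λ + 6 vanishes at -6 and appears to the power 2; the numerator there equals -1315/208, nonzero, and no other factor vanishes.
Hence a pole whose order is the multiplicity, 2.


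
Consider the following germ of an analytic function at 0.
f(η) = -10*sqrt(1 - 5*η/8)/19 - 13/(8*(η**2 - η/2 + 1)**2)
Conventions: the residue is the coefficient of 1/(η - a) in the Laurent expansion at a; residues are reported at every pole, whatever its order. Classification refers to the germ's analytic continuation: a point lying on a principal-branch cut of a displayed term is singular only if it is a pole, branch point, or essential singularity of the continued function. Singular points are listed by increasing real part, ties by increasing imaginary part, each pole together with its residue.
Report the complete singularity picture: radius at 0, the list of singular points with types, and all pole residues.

Denominator factor (η**2 - η/2 + 1)^2: discriminant -15/4, complex-conjugate roots (1/4) + ((1/4)*sqrt(15))*i and (1/4) - ((1/4)*sqrt(15))*i; poles of order 2, moduli 1 and 1.
Branch term (-10/19)*sqrt(1 - η/(8/5)): its argument vanishes at η = 8/5, a square-root branch point, modulus 8/5.
The radius of convergence is the smallest modulus among the singular points: 1.
The branch term is analytic at (1/4) - ((1/4)*sqrt(15))*i and contributes nothing to the residue; only the rational part matters.
The factor η**2 - η/2 + 1 splits as (η - a)(η - a') with a = (1/4) - ((1/4)*sqrt(15))*i, a' = (1/4) + ((1/4)*sqrt(15))*i. At the order-2 pole a set g(η) = (η - a)^2*(rational part) = [-13/8] / (η - a')^2.
Order-2 pole: residue = g'(a); g'((1/4) - ((1/4)*sqrt(15))*i) = -((26/225)*sqrt(15))*i, so the residue is -((26/225)*sqrt(15))*i.
The branch term is analytic at (1/4) + ((1/4)*sqrt(15))*i and contributes nothing to the residue; only the rational part matters.
The factor η**2 - η/2 + 1 splits as (η - a)(η - a') with a = (1/4) + ((1/4)*sqrt(15))*i, a' = (1/4) - ((1/4)*sqrt(15))*i. At the order-2 pole a set g(η) = (η - a)^2*(rational part) = [-13/8] / (η - a')^2.
Order-2 pole: residue = g'(a); g'((1/4) + ((1/4)*sqrt(15))*i) = ((26/225)*sqrt(15))*i, so the residue is ((26/225)*sqrt(15))*i.
List the singular points by increasing real part (a conjugate pair: the negative imaginary part first).

Radius of convergence at 0: 1.
At (1/4) - ((1/4)*sqrt(15))*i: a pole of order 2; residue -((26/225)*sqrt(15))*i.
At (1/4) + ((1/4)*sqrt(15))*i: a pole of order 2; residue ((26/225)*sqrt(15))*i.
At 8/5: an algebraic (square-root) branch point.


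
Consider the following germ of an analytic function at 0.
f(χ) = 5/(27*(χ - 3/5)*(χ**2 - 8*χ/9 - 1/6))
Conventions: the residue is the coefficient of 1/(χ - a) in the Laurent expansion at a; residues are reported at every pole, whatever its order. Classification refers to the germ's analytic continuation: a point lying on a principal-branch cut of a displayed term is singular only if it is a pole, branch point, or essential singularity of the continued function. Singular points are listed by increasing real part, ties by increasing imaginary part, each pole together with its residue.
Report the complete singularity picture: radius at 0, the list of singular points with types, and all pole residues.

Radius of convergence at 0: -4/9 + (1/18)*sqrt(118).
At 4/9 - (1/18)*sqrt(118): a pole of order 1; residue 125/459 - (175/27081)*sqrt(118).
At 3/5: a pole of order 1; residue -250/459.
At 4/9 + (1/18)*sqrt(118): a pole of order 1; residue 125/459 + (175/27081)*sqrt(118).

Denominator factor (χ - 3/5): pole of order 1 at 3/5, modulus 3/5.
Denominator factor (χ**2 - 8*χ/9 - 1/6): discriminant 118/81, real irrational roots 4/9 + (1/18)*sqrt(118) and 4/9 - (1/18)*sqrt(118); poles of order 1, moduli 4/9 + (1/18)*sqrt(118) and -4/9 + (1/18)*sqrt(118).
The radius of convergence is the smallest modulus among the singular points: -4/9 + (1/18)*sqrt(118).
The factor χ**2 - 8*χ/9 - 1/6 splits as (χ - a)(χ - a') with a = 4/9 - (1/18)*sqrt(118), a' = 4/9 + (1/18)*sqrt(118). At the order-1 pole a set g(χ) = (χ - a)*f(χ) = [5/(27*(χ - 3/5))] / (χ - a').
Simple pole: residue = g(a) at a = 4/9 - (1/18)*sqrt(118), which is 125/459 - (175/27081)*sqrt(118).
At the order-1 pole 3/5 set g(χ) = (χ - (3/5))*f(χ) = 5/(27*(χ**2 - 8*χ/9 - 1/6)).
Simple pole: residue = g(a) at a = 3/5, which is -250/459.
The factor χ**2 - 8*χ/9 - 1/6 splits as (χ - a)(χ - a') with a = 4/9 + (1/18)*sqrt(118), a' = 4/9 - (1/18)*sqrt(118). At the order-1 pole a set g(χ) = (χ - a)*f(χ) = [5/(27*(χ - 3/5))] / (χ - a').
Simple pole: residue = g(a) at a = 4/9 + (1/18)*sqrt(118), which is 125/459 + (175/27081)*sqrt(118).
List the singular points by increasing real part (a conjugate pair: the negative imaginary part first).


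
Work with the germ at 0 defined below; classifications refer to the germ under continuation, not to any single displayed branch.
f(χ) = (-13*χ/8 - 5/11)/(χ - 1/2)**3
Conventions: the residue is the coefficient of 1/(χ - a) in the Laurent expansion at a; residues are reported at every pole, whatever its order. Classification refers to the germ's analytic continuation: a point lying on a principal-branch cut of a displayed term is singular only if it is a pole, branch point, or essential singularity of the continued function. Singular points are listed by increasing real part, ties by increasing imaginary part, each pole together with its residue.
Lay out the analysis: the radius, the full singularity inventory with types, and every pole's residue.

Radius of convergence at 0: 1/2.
At 1/2: a pole of order 3; residue 0.

Denominator factor (χ - 1/2)^3: pole of order 3 at 1/2, modulus 1/2.
The radius of convergence is the smallest modulus among the singular points: 1/2.
At the order-3 pole 1/2 set g(χ) = (χ - (1/2))^3*f(χ) = -13*χ/8 - 5/11.
Order-3 pole: residue = g''(a)/2; g''(1/2) = 0, so the residue is 0.


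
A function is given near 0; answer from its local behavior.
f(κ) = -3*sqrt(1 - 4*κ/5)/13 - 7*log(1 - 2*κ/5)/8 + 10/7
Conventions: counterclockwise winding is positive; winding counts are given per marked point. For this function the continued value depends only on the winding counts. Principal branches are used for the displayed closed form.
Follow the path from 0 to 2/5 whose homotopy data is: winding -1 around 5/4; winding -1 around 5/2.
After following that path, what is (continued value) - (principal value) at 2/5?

Continued minus principal equals ((6/65)*sqrt(17)) + ((7/4)*pi)*i.

The rational part is single-valued and drops out of the difference; each branch term changes only by its own monodromy.
(-7/8)*log(1 - κ/(5/2)): each positive loop around 5/2 adds 2*pi*i to the log, so winding -1 contributes (-7/8)*(-1)*2*pi*i = (7/4)*pi*i.
(-3/13)*sqrt(1 - κ/(5/4)): winding -1 is odd, the square root flips sign, contributing -2*(-3/13)*sqrt(1 - (2/5)/(5/4)) = -2*(-3/13)*sqrt(17/25) = (6/65)*sqrt(17).
Summing the contributions at κ = 2/5 gives ((6/65)*sqrt(17)) + ((7/4)*pi)*i.


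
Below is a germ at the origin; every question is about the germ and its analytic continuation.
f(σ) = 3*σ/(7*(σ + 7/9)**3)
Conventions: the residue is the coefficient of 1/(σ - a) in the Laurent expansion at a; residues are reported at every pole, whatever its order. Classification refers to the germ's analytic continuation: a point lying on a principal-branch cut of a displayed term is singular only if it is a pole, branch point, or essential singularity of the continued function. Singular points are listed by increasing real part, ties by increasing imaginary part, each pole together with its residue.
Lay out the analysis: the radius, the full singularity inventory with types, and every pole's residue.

Denominator factor (σ + 7/9)^3: pole of order 3 at -7/9, modulus 7/9.
The radius of convergence is the smallest modulus among the singular points: 7/9.
At the order-3 pole -7/9 set g(σ) = (σ - (-7/9))^3*f(σ) = 3*σ/7.
Order-3 pole: residue = g''(a)/2; g''(-7/9) = 0, so the residue is 0.

Radius of convergence at 0: 7/9.
At -7/9: a pole of order 3; residue 0.


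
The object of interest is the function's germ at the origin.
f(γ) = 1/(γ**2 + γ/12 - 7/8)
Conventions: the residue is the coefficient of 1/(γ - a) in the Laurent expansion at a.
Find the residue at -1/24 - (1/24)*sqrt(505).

The residue is -(12/505)*sqrt(505).

The factor γ**2 + γ/12 - 7/8 splits as (γ - a)(γ - a') with a = -1/24 - (1/24)*sqrt(505), a' = -1/24 + (1/24)*sqrt(505). At the order-1 pole a set g(γ) = (γ - a)*f(γ) = [1] / (γ - a').
Simple pole: residue = g(a) at a = -1/24 - (1/24)*sqrt(505), which is -(12/505)*sqrt(505).


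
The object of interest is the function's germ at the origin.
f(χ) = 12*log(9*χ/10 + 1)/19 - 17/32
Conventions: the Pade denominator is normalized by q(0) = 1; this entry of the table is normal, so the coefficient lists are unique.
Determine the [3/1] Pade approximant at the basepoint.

Taylor coefficients needed (expand at 0): a_0 = -17/32, a_1 = 54/95, a_2 = -243/950, a_3 = 729/4750, a_4 = -19683/190000.
Write the denominator as Q(χ) = 1 + q1*χ. Requiring Q*f - P = O(χ^5) with deg P <= 3 kills the coefficients of χ^4..χ^4 in Q*f:
  χ^4: a_4 + q1*a_3 = 0, i.e. -19683/190000 + (729/4750)*q1 = 0.
Solving this linear system: q1 = 27/40.
The numerator is Q*f truncated at degree 3: P0 = a_0 = -17/32; P1 = a_1 + q1*a_0 = 5103/24320; P2 = a_2 + q1*a_1 = 243/1900; P3 = a_3 + q1*a_2 = -729/38000.

The Pade approximant has numerator coefficients [-17/32, 5103/24320, 243/1900, -729/38000]; denominator coefficients [1, 27/40].


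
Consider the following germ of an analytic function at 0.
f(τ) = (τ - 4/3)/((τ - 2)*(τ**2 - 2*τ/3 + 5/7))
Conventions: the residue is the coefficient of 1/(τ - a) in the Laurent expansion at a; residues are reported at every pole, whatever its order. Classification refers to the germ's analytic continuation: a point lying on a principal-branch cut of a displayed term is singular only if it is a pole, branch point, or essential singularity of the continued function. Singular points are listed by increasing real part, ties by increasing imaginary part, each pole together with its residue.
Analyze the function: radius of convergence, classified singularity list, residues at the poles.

Radius of convergence at 0: (1/7)*sqrt(35).
At (1/3) - ((1/21)*sqrt(266))*i: a pole of order 1; residue (-7/71) + ((143/5396)*sqrt(266))*i.
At (1/3) + ((1/21)*sqrt(266))*i: a pole of order 1; residue (-7/71) - ((143/5396)*sqrt(266))*i.
At 2: a pole of order 1; residue 14/71.


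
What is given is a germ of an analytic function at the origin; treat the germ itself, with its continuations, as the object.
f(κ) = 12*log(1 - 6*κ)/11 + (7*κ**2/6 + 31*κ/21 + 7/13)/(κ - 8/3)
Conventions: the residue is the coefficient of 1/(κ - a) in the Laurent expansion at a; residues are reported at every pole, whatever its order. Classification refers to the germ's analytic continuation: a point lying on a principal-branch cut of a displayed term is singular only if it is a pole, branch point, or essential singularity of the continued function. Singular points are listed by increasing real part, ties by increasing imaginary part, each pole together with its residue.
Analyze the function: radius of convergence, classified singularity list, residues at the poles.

Denominator factor (κ - 8/3): pole of order 1 at 8/3, modulus 8/3.
Branch term (12/11)*log(1 - κ/(1/6)): its argument vanishes at κ = 1/6, a logarithmic branch point, modulus 1/6.
The radius of convergence is the smallest modulus among the singular points: 1/6.
The branch term is analytic at 8/3 and contributes nothing to the residue; only the rational part matters.
At the order-1 pole 8/3 set g(κ) = (κ - (8/3))*(rational part) = 7*κ**2/6 + 31*κ/21 + 7/13.
Simple pole: residue = g(a) at a = 8/3, which is 31379/2457.
List the singular points by increasing real part (a conjugate pair: the negative imaginary part first).

Radius of convergence at 0: 1/6.
At 1/6: a logarithmic branch point.
At 8/3: a pole of order 1; residue 31379/2457.


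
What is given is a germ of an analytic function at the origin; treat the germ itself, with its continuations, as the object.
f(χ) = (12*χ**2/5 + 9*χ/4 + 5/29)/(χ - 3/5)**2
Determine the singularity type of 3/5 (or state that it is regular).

The denominator factor χ - 3/5 vanishes at 3/5 and appears to the power 2; the numerator there equals 34603/14500, nonzero, and no other factor vanishes.
Hence a pole whose order is the multiplicity, 2.

The point is a pole of order 2.


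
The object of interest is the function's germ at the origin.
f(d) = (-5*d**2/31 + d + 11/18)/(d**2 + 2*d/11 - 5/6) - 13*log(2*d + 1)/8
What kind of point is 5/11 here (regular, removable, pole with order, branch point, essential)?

Denominator factors: d**2 + 2*d/11 - 5/6 = -395/726 at d = 5/11 — none vanishes.
Branch term log(1 - d/(-1/2)): argument at 5/11 is 21/11, nonzero, so 5/11 is not its branch point (a point on a principal cut is still regular for the continued germ).
So the germ continues analytically to 5/11.

The point is a regular point.


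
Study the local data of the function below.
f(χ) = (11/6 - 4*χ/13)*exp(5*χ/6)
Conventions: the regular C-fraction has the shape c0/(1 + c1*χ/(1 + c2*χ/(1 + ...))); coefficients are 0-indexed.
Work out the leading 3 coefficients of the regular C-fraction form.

Taylor coefficients (expand at 0): a_0 = 11/6, a_1 = 571/468, a_2 = 2135/5616.
c0 = a_0 = 11/6. Peel one level at a time: if S = 1 + c*χ/S' with S'(0) = 1, then c is the χ-coefficient of S and S' = c*χ/(S - 1).
S_1 = c0/f = 1 + (-571/858)*χ + (346777/1472328)*χ^2 + ...; c1 = -571/858.
S_2 = c1*χ/(S_1 - 1) = 1 + (346777/979836)*χ + ...; c2 = 346777/979836.

The regular C-fraction coefficients are [11/6, -571/858, 346777/979836].


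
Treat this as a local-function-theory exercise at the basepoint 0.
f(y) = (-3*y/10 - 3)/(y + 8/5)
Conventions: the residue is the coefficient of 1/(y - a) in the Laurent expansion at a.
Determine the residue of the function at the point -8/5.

The residue is -63/25.

At the order-1 pole -8/5 set g(y) = (y - (-8/5))*f(y) = -3*y/10 - 3.
Simple pole: residue = g(a) at a = -8/5, which is -63/25.


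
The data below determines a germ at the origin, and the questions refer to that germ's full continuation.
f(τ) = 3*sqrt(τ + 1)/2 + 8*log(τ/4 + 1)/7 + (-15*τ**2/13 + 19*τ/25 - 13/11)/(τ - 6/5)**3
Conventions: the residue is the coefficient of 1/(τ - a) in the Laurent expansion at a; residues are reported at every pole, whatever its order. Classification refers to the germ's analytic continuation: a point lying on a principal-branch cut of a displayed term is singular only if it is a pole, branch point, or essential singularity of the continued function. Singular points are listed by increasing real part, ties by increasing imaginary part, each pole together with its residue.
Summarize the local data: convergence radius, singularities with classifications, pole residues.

Radius of convergence at 0: 1.
At -4: a logarithmic branch point.
At -1: an algebraic (square-root) branch point.
At 6/5: a pole of order 3; residue -15/13.

Denominator factor (τ - 6/5)^3: pole of order 3 at 6/5, modulus 6/5.
Branch term (3/2)*sqrt(1 - τ/(-1)): its argument vanishes at τ = -1, a square-root branch point, modulus 1.
Branch term (8/7)*log(1 - τ/(-4)): its argument vanishes at τ = -4, a logarithmic branch point, modulus 4.
The radius of convergence is the smallest modulus among the singular points: 1.
The branch terms are analytic at 6/5 and contribute nothing to the residue; only the rational part matters.
At the order-3 pole 6/5 set g(τ) = (τ - (6/5))^3*(rational part) = -15*τ**2/13 + 19*τ/25 - 13/11.
Order-3 pole: residue = g''(a)/2; g''(6/5) = -30/13, so the residue is -15/13.
List the singular points by increasing real part (a conjugate pair: the negative imaginary part first).


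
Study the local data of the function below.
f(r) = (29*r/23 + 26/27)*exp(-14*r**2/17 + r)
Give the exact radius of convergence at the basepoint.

The factor exp(-14*r**2/17 + r) is entire and contributes no finite singular point.
The polynomial part has no poles.
No finite singular points: the Taylor series at 0 converges everywhere.

The radius of convergence is infinite.


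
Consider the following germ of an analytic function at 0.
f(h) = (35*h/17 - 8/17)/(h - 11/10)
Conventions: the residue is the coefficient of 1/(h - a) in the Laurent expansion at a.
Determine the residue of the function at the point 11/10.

The residue is 61/34.

At the order-1 pole 11/10 set g(h) = (h - (11/10))*f(h) = 35*h/17 - 8/17.
Simple pole: residue = g(a) at a = 11/10, which is 61/34.


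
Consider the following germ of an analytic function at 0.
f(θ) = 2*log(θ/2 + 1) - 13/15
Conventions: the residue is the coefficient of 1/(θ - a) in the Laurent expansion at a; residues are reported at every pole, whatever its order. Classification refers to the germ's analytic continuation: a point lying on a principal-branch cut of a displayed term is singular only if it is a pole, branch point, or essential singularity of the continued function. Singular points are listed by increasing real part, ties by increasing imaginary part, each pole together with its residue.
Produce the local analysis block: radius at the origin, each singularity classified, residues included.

Branch term (2)*log(1 - θ/(-2)): its argument vanishes at θ = -2, a logarithmic branch point, modulus 2.
The radius of convergence is the smallest modulus among the singular points: 2.

Radius of convergence at 0: 2.
At -2: a logarithmic branch point.


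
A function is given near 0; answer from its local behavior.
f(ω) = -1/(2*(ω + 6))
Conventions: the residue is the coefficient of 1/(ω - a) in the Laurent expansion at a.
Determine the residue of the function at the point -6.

The residue is -1/2.

At the order-1 pole -6 set g(ω) = (ω - (-6))*f(ω) = -1/2.
Simple pole: residue = g(a) at a = -6, which is -1/2.


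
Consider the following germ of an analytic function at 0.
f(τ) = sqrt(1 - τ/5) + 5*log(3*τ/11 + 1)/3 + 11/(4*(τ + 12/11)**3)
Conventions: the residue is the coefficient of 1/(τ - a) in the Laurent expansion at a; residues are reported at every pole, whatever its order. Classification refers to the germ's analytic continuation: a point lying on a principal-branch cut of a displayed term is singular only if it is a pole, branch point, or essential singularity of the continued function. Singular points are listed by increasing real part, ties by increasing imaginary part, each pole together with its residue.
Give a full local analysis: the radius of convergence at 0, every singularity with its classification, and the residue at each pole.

Radius of convergence at 0: 12/11.
At -11/3: a logarithmic branch point.
At -12/11: a pole of order 3; residue 0.
At 5: an algebraic (square-root) branch point.

Denominator factor (τ + 12/11)^3: pole of order 3 at -12/11, modulus 12/11.
Branch term (5/3)*log(1 - τ/(-11/3)): its argument vanishes at τ = -11/3, a logarithmic branch point, modulus 11/3.
Branch term (1)*sqrt(1 - τ/(5)): its argument vanishes at τ = 5, a square-root branch point, modulus 5.
The radius of convergence is the smallest modulus among the singular points: 12/11.
The branch terms are analytic at -12/11 and contribute nothing to the residue; only the rational part matters.
At the order-3 pole -12/11 set g(τ) = (τ - (-12/11))^3*(rational part) = 11/4.
Order-3 pole: residue = g''(a)/2; g''(-12/11) = 0, so the residue is 0.
List the singular points by increasing real part (a conjugate pair: the negative imaginary part first).


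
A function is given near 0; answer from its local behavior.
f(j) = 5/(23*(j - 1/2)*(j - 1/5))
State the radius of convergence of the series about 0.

The radius of convergence is 1/5.

Denominator factor (j - 1/5): pole of order 1 at 1/5, modulus 1/5.
Denominator factor (j - 1/2): pole of order 1 at 1/2, modulus 1/2.
The radius of convergence is the smallest modulus among the singular points: 1/5.


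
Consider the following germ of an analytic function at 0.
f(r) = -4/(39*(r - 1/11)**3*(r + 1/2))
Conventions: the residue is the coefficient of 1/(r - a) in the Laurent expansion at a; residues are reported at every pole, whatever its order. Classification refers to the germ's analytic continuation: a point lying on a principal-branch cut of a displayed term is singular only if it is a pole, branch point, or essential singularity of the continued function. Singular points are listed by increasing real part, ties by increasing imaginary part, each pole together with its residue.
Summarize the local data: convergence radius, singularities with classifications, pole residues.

Radius of convergence at 0: 1/11.
At -1/2: a pole of order 1; residue 42592/85683.
At 1/11: a pole of order 3; residue -42592/85683.

Denominator factor (r - 1/11)^3: pole of order 3 at 1/11, modulus 1/11.
Denominator factor (r + 1/2): pole of order 1 at -1/2, modulus 1/2.
The radius of convergence is the smallest modulus among the singular points: 1/11.
At the order-1 pole -1/2 set g(r) = (r - (-1/2))*f(r) = -4/(39*(r - 1/11)**3).
Simple pole: residue = g(a) at a = -1/2, which is 42592/85683.
At the order-3 pole 1/11 set g(r) = (r - (1/11))^3*f(r) = -4/(39*(r + 1/2)).
Order-3 pole: residue = g''(a)/2; g''(1/11) = -85184/85683, so the residue is -42592/85683.
List the singular points by increasing real part (a conjugate pair: the negative imaginary part first).


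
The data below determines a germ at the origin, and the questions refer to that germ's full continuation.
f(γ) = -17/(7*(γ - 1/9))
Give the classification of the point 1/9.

The point is a pole of order 1.

The denominator factor γ - 1/9 vanishes at 1/9 and appears to the power 1; the numerator there equals -17/7, nonzero, and no other factor vanishes.
Hence a pole whose order is the multiplicity, 1.


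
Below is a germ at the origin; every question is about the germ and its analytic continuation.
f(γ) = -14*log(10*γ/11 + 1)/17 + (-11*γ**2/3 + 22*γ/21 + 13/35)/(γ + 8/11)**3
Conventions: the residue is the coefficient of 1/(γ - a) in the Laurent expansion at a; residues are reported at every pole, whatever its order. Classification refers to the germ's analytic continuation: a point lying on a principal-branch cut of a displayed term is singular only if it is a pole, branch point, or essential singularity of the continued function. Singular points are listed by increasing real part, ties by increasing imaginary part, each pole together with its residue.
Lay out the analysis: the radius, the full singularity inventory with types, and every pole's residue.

Denominator factor (γ + 8/11)^3: pole of order 3 at -8/11, modulus 8/11.
Branch term (-14/17)*log(1 - γ/(-11/10)): its argument vanishes at γ = -11/10, a logarithmic branch point, modulus 11/10.
The radius of convergence is the smallest modulus among the singular points: 8/11.
The branch term is analytic at -8/11 and contributes nothing to the residue; only the rational part matters.
At the order-3 pole -8/11 set g(γ) = (γ - (-8/11))^3*(rational part) = -11*γ**2/3 + 22*γ/21 + 13/35.
Order-3 pole: residue = g''(a)/2; g''(-8/11) = -22/3, so the residue is -11/3.
List the singular points by increasing real part (a conjugate pair: the negative imaginary part first).

Radius of convergence at 0: 8/11.
At -11/10: a logarithmic branch point.
At -8/11: a pole of order 3; residue -11/3.


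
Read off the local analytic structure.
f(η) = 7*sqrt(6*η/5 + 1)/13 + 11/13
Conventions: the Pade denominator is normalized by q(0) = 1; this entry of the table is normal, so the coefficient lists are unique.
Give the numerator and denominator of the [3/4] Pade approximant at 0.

The Pade approximant has numerator coefficients [18/13, 1767/650, 5079/3250, 7947/32500]; denominator coefficients [1, 173/100, 159/200, 351/5000, -189/100000].

Taylor coefficients needed (expand at 0): a_0 = 18/13, a_1 = 21/65, a_2 = -63/650, a_3 = 189/3250, a_4 = -567/13000, a_5 = 11907/325000, a_6 = -107163/3250000, a_7 = 505197/16250000.
Write the denominator as Q(η) = 1 + q1*η + q2*η^2 + q3*η^3 + q4*η^4. Requiring Q*f - P = O(η^8) with deg P <= 3 kills the coefficients of η^4..η^7 in Q*f:
  η^4: a_4 + q1*a_3 + q2*a_2 + q3*a_1 + q4*a_0 = 0, i.e. -567/13000 + (189/3250)*q1 + (-63/650)*q2 + (21/65)*q3 + (18/13)*q4 = 0.
  η^5: a_5 + q1*a_4 + q2*a_3 + q3*a_2 + q4*a_1 = 0, i.e. 11907/325000 + (-567/13000)*q1 + (189/3250)*q2 + (-63/650)*q3 + (21/65)*q4 = 0.
  η^6: a_6 + q1*a_5 + q2*a_4 + q3*a_3 + q4*a_2 = 0, i.e. -107163/3250000 + (11907/325000)*q1 + (-567/13000)*q2 + (189/3250)*q3 + (-63/650)*q4 = 0.
  η^7: a_7 + q1*a_6 + q2*a_5 + q3*a_4 + q4*a_3 = 0, i.e. 505197/16250000 + (-107163/3250000)*q1 + (11907/325000)*q2 + (-567/13000)*q3 + (189/3250)*q4 = 0.
Solving this linear system: q1 = 173/100, q2 = 159/200, q3 = 351/5000, q4 = -189/100000.
The numerator is Q*f truncated at degree 3: P0 = a_0 = 18/13; P1 = a_1 + q1*a_0 = 1767/650; P2 = a_2 + q1*a_1 + q2*a_0 = 5079/3250; P3 = a_3 + q1*a_2 + q2*a_1 + q3*a_0 = 7947/32500.


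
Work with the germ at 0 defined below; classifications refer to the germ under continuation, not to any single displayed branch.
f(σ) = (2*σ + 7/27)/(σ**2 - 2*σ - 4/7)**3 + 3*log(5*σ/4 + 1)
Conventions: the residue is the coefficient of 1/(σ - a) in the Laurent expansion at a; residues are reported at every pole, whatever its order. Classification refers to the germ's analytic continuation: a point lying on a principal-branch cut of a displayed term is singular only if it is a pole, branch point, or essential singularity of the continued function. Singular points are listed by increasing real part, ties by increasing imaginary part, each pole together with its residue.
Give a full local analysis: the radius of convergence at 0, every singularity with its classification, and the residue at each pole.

Radius of convergence at 0: -1 + (1/7)*sqrt(77).
At -4/5: a logarithmic branch point.
At 1 - (1/7)*sqrt(77): a pole of order 3; residue -(2989/191664)*sqrt(77).
At 1 + (1/7)*sqrt(77): a pole of order 3; residue (2989/191664)*sqrt(77).

Denominator factor (σ**2 - 2*σ - 4/7)^3: discriminant 44/7, real irrational roots 1 + (1/7)*sqrt(77) and 1 - (1/7)*sqrt(77); poles of order 3, moduli 1 + (1/7)*sqrt(77) and -1 + (1/7)*sqrt(77).
Branch term (3)*log(1 - σ/(-4/5)): its argument vanishes at σ = -4/5, a logarithmic branch point, modulus 4/5.
The radius of convergence is the smallest modulus among the singular points: -1 + (1/7)*sqrt(77).
The branch term is analytic at 1 - (1/7)*sqrt(77) and contributes nothing to the residue; only the rational part matters.
The factor σ**2 - 2*σ - 4/7 splits as (σ - a)(σ - a') with a = 1 - (1/7)*sqrt(77), a' = 1 + (1/7)*sqrt(77). At the order-3 pole a set g(σ) = (σ - a)^3*(rational part) = [2*σ + 7/27] / (σ - a')^3.
Order-3 pole: residue = g''(a)/2; g''(1 - (1/7)*sqrt(77)) = -(2989/95832)*sqrt(77), so the residue is -(2989/191664)*sqrt(77).
The branch term is analytic at 1 + (1/7)*sqrt(77) and contributes nothing to the residue; only the rational part matters.
The factor σ**2 - 2*σ - 4/7 splits as (σ - a)(σ - a') with a = 1 + (1/7)*sqrt(77), a' = 1 - (1/7)*sqrt(77). At the order-3 pole a set g(σ) = (σ - a)^3*(rational part) = [2*σ + 7/27] / (σ - a')^3.
Order-3 pole: residue = g''(a)/2; g''(1 + (1/7)*sqrt(77)) = (2989/95832)*sqrt(77), so the residue is (2989/191664)*sqrt(77).
List the singular points by increasing real part (a conjugate pair: the negative imaginary part first).
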